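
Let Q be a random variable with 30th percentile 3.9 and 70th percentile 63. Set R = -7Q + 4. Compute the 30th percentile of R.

30th percentile of R = -437

Since a = -7 < 0 the transformation is decreasing, reversing order: the 30th percentile of R corresponds to the 70th percentile of Q.
So P_{30}(R) = a·P_{70}(Q) + b = (-7)·63 + 4 = -437.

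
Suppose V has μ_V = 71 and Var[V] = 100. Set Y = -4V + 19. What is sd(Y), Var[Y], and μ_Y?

Y = -4V + 19 is linear with a = -4, b = 19.
sd(V) = √100 = 10.
sd(Y) = |a|·sd(V) = |-4|·10 = 40.
Var[Y] = a²·Var[V] = (-4)²·100 = 1600 (the additive constant 19 does not affect variance).
μ_Y = a·μ_V + b = (-4)·71 + 19 = -265.

sd(Y) = 40, Var[Y] = 1600, μ_Y = -265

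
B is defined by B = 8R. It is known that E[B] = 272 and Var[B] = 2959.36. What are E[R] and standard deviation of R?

From B = 8R: E[B] = a·E[R] + b, so E[R] = (E[B] − b)/a = (272 − 0)/8 = 34.
standard deviation of B = √2959.36 = 54.4.
standard deviation of B = |a|·standard deviation of R, so standard deviation of R = 54.4/|8| = 6.8.

E[R] = 34, standard deviation of R = 6.8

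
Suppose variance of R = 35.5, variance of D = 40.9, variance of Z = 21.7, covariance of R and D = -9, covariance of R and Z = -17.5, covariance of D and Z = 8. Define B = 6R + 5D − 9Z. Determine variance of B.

variance of B = a²·variance of R + b²·variance of D + c²·variance of Z + 2ab·covariance of R and D + 2ac·covariance of R and Z + 2bc·covariance of D and Z, with a = 6, b = 5, c = -9.
= 1278 + 1022.5 + 1757.7 + (-540) + 1890 + (-720)
= 4688.2.

variance of B = 4688.2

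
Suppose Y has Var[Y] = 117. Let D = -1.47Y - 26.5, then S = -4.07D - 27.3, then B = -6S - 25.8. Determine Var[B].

Var[B] = 150768.92923092

Var[D] = (-1.47)²·117 = 252.8253.
Var[S] = (-4.07)²·252.8253 = 4188.02581197.
Var[B] = (-6)²·4188.02581197 = 150768.92923092.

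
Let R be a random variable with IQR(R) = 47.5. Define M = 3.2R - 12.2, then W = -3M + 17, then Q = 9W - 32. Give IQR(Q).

IQR(M) = |3.2|·47.5 = 152.
IQR(W) = |-3|·152 = 456.
IQR(Q) = |9|·456 = 4104.

IQR(Q) = 4104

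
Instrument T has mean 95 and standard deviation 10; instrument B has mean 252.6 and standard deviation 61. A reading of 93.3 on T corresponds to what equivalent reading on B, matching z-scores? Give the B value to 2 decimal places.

B = 242.23

z = (93.3 − 95)/10 = -0.17.
B = 252.6 + z·61 = 252.6 + (93.3 − 95)·61/10 = 242.23.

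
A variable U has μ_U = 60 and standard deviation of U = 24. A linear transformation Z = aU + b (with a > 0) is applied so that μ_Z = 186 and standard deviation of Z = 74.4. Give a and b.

standard deviation of Z = a·standard deviation of U (a > 0), so a = 74.4/24 = 3.1.
μ_Z = a·μ_U + b, so b = 186 − 3.1·60 = 0.

a = 3.1, b = 0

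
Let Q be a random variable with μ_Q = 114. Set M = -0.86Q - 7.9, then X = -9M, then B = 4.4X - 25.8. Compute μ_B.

μ_B = 4169.424

μ_M = (-0.86)·114 + (-7.9) = -105.94.
μ_X = (-9)·(-105.94) = 953.46.
μ_B = 4.4·953.46 + (-25.8) = 4169.424.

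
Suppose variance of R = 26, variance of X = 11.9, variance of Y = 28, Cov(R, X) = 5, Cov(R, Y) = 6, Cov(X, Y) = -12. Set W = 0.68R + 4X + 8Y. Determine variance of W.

variance of W = a²·variance of R + b²·variance of X + c²·variance of Y + 2ab·Cov(R, X) + 2ac·Cov(R, Y) + 2bc·Cov(X, Y), with a = 0.68, b = 4, c = 8.
= 12.0224 + 190.4 + 1792 + 27.2 + 65.28 + (-768)
= 1318.9024.

variance of W = 1318.9024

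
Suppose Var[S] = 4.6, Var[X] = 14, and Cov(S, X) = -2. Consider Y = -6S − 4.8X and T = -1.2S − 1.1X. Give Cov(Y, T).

Cov(Y, T) = 82.32

By bilinearity, Cov(Y, T) = ac·Var[S] + bd·Var[X] + (ad+bc)·Cov(S, X), with a=-6, b=-4.8, c=-1.2, d=-1.1.
ac·Var[S] = (-6)·(-1.2)·4.6 = 33.12
bd·Var[X] = (-4.8)·(-1.1)·14 = 73.92
(ad+bc)·Cov(S, X) = (12.36)·(-2) = -24.72
Cov(Y, T) = 33.12 + 73.92 + (-24.72) = 82.32.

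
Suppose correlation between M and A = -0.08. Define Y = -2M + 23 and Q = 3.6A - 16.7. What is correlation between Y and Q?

Linear rescalings preserve |correlation|; the slopes -2 and 3.6 have opposite signs, so the correlation flips sign: correlation between Y and Q = −correlation between M and A = 0.08.

correlation between Y and Q = 0.08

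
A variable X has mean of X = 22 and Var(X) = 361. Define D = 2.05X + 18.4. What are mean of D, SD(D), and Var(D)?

mean of D = 63.5, SD(D) = 38.95, Var(D) = 1517.1025

D = 2.05X + 18.4 is linear with a = 2.05, b = 18.4.
mean of D = a·mean of X + b = 2.05·22 + 18.4 = 63.5.
SD(X) = √361 = 19.
SD(D) = |a|·SD(X) = |2.05|·19 = 38.95.
Var(D) = a²·Var(X) = 2.05²·361 = 1517.1025 (the additive constant 18.4 does not affect variance).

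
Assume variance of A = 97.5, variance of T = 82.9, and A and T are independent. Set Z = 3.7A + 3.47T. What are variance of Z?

variance of Z = a²·variance of A + b²·variance of T + 2ab·Cov[A, T] with a = 3.7, b = 3.47.
Independence gives Cov[A, T] = 0.
= 3.7²·97.5 + 3.47²·82.9 + 2·3.7·3.47·0
= 1334.775 + 998.19061 + 0 = 2332.96561.

variance of Z = 2332.96561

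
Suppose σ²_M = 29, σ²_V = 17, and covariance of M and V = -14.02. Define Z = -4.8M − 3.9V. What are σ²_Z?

σ²_Z = a²·σ²_M + b²·σ²_V + 2ab·covariance of M and V with a = -4.8, b = -3.9.
= (-4.8)²·29 + (-3.9)²·17 + 2·(-4.8)·(-3.9)·(-14.02)
= 668.16 + 258.57 + (-524.9088) = 401.8212.

σ²_Z = 401.8212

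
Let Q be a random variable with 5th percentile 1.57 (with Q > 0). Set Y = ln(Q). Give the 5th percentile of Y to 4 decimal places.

ln(Q) is increasing, so P_{5}(Y) = g(P_{5}(Q)) ≈ 0.4511.

5th percentile of Y = 0.4511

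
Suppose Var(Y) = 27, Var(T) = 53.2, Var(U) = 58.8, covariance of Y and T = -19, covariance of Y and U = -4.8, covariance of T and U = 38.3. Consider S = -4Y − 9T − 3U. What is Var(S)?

Var(S) = a²·Var(Y) + b²·Var(T) + c²·Var(U) + 2ab·covariance of Y and T + 2ac·covariance of Y and U + 2bc·covariance of T and U, with a = -4, b = -9, c = -3.
= 432 + 4309.2 + 529.2 + (-1368) + (-115.2) + 2068.2
= 5855.4.

Var(S) = 5855.4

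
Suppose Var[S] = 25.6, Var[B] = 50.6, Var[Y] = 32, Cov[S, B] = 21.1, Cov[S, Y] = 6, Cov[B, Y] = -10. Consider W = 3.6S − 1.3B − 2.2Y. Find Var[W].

Var[W] = a²·Var[S] + b²·Var[B] + c²·Var[Y] + 2ab·Cov[S, B] + 2ac·Cov[S, Y] + 2bc·Cov[B, Y], with a = 3.6, b = -1.3, c = -2.2.
= 331.776 + 85.514 + 154.88 + (-197.496) + (-95.04) + (-57.2)
= 222.434.

Var[W] = 222.434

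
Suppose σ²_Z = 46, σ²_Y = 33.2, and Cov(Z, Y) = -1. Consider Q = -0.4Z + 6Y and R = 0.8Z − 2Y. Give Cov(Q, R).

Cov(Q, R) = -418.72

By bilinearity, Cov(Q, R) = ac·σ²_Z + bd·σ²_Y + (ad+bc)·Cov(Z, Y), with a=-0.4, b=6, c=0.8, d=-2.
ac·σ²_Z = (-0.4)·0.8·46 = -14.72
bd·σ²_Y = 6·(-2)·33.2 = -398.4
(ad+bc)·Cov(Z, Y) = (5.6)·(-1) = -5.6
Cov(Q, R) = -14.72 + (-398.4) + (-5.6) = -418.72.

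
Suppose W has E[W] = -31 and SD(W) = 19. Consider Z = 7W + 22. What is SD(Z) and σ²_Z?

SD(Z) = 133, σ²_Z = 17689

Z = 7W + 22 is linear with a = 7, b = 22.
SD(Z) = |a|·SD(W) = |7|·19 = 133.
σ²_W = 19² = 361.
σ²_Z = a²·σ²_W = 7²·361 = 17689 (the additive constant 22 does not affect variance).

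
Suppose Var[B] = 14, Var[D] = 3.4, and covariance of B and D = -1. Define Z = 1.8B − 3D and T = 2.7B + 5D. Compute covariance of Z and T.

covariance of Z and T = 16.14

By bilinearity, covariance of Z and T = ac·Var[B] + bd·Var[D] + (ad+bc)·covariance of B and D, with a=1.8, b=-3, c=2.7, d=5.
ac·Var[B] = 1.8·2.7·14 = 68.04
bd·Var[D] = (-3)·5·3.4 = -51
(ad+bc)·covariance of B and D = (0.9)·(-1) = -0.9
covariance of Z and T = 68.04 + (-51) + (-0.9) = 16.14.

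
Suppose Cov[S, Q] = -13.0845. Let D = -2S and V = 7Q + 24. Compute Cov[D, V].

Cov[D, V] = 183.183

Cov[D, V] = a·c·Cov[S, Q] = (-2)·7·(-13.0845) = 183.183. Additive constants drop out.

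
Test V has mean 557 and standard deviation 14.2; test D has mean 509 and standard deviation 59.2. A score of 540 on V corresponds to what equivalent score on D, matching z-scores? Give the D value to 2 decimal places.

D = 438.13

z = (540 − 557)/14.2 ≈ -1.1972.
D = 509 + z·59.2 = 509 + (540 − 557)·59.2/14.2 ≈ 438.13.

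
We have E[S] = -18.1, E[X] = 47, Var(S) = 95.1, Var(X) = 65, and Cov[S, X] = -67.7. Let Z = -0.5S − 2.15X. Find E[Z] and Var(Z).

E[Z] = -92, Var(Z) = 178.6825

E[Z] = (-0.5)·E[S] + (-2.15)·E[X] = (-0.5)·(-18.1) + (-2.15)·47 = -92.
Var(Z) = a²·Var(S) + b²·Var(X) + 2ab·Cov[S, X] with a = -0.5, b = -2.15.
= (-0.5)²·95.1 + (-2.15)²·65 + 2·(-0.5)·(-2.15)·(-67.7)
= 23.775 + 300.4625 + (-145.555) = 178.6825.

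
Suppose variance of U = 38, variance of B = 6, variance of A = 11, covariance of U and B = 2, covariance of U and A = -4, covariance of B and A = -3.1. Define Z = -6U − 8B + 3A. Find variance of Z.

variance of Z = a²·variance of U + b²·variance of B + c²·variance of A + 2ab·covariance of U and B + 2ac·covariance of U and A + 2bc·covariance of B and A, with a = -6, b = -8, c = 3.
= 1368 + 384 + 99 + 192 + 144 + 148.8
= 2335.8.

variance of Z = 2335.8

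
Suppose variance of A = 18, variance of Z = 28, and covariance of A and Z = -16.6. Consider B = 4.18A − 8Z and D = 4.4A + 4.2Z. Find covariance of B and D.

covariance of B and D = -316.8536

By bilinearity, covariance of B and D = ac·variance of A + bd·variance of Z + (ad+bc)·covariance of A and Z, with a=4.18, b=-8, c=4.4, d=4.2.
ac·variance of A = 4.18·4.4·18 = 331.056
bd·variance of Z = (-8)·4.2·28 = -940.8
(ad+bc)·covariance of A and Z = (-17.644)·(-16.6) = 292.8904
covariance of B and D = 331.056 + (-940.8) + 292.8904 = -316.8536.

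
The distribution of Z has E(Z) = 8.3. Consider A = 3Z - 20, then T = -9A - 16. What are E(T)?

E(A) = 3·8.3 + (-20) = 4.9.
E(T) = (-9)·4.9 + (-16) = -60.1.

E(T) = -60.1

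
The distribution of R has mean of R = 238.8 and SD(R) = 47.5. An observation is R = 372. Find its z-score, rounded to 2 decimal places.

z = (R − mean of R) / SD(R) = (372 − 238.8) / 47.5 ≈ 2.80.

z = 2.80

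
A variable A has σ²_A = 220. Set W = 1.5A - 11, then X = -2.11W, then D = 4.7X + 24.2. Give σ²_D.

σ²_D = 48681.710055

σ²_W = 1.5²·220 = 495.
σ²_X = (-2.11)²·495 = 2203.7895.
σ²_D = 4.7²·2203.7895 = 48681.710055.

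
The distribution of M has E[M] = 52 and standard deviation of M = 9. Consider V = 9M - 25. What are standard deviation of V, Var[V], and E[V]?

V = 9M - 25 is linear with a = 9, b = -25.
standard deviation of V = |a|·standard deviation of M = |9|·9 = 81.
Var[M] = 9² = 81.
Var[V] = a²·Var[M] = 9²·81 = 6561 (the additive constant -25 does not affect variance).
E[V] = a·E[M] + b = 9·52 + (-25) = 443.

standard deviation of V = 81, Var[V] = 6561, E[V] = 443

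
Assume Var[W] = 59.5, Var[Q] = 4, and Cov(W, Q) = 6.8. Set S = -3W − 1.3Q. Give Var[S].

Var[S] = a²·Var[W] + b²·Var[Q] + 2ab·Cov(W, Q) with a = -3, b = -1.3.
= (-3)²·59.5 + (-1.3)²·4 + 2·(-3)·(-1.3)·6.8
= 535.5 + 6.76 + 53.04 = 595.3.

Var[S] = 595.3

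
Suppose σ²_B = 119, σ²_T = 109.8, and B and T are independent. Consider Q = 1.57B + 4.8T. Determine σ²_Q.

σ²_Q = a²·σ²_B + b²·σ²_T + 2ab·covariance of B and T with a = 1.57, b = 4.8.
Independence gives covariance of B and T = 0.
= 1.57²·119 + 4.8²·109.8 + 2·1.57·4.8·0
= 293.3231 + 2529.792 + 0 = 2823.1151.

σ²_Q = 2823.1151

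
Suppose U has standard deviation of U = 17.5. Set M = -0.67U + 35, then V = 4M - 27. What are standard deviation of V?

standard deviation of M = |-0.67|·17.5 = 11.725.
standard deviation of V = |4|·11.725 = 46.9.

standard deviation of V = 46.9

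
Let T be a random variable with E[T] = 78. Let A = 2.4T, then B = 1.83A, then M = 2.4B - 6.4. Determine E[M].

E[M] = 815.7824

E[A] = 2.4·78 = 187.2.
E[B] = 1.83·187.2 = 342.576.
E[M] = 2.4·342.576 + (-6.4) = 815.7824.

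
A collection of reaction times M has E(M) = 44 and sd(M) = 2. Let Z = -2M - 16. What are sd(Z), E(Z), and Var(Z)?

Z = -2M - 16 is linear with a = -2, b = -16.
sd(Z) = |a|·sd(M) = |-2|·2 = 4.
E(Z) = a·E(M) + b = (-2)·44 + (-16) = -104.
Var(M) = 2² = 4.
Var(Z) = a²·Var(M) = (-2)²·4 = 16 (the additive constant -16 does not affect variance).

sd(Z) = 4, E(Z) = -104, Var(Z) = 16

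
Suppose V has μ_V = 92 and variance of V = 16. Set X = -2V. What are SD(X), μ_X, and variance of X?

X = -2V is linear with a = -2, b = 0.
SD(V) = √16 = 4.
SD(X) = |a|·SD(V) = |-2|·4 = 8.
μ_X = a·μ_V + b = (-2)·92 = -184.
variance of X = a²·variance of V = (-2)²·16 = 64.

SD(X) = 8, μ_X = -184, variance of X = 64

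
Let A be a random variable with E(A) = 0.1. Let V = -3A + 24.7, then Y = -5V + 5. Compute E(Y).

E(V) = (-3)·0.1 + 24.7 = 24.4.
E(Y) = (-5)·24.4 + 5 = -117.

E(Y) = -117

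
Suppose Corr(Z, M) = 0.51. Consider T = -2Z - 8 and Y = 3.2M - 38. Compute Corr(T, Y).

Corr(T, Y) = -0.51

Linear rescalings preserve |correlation|; the slopes -2 and 3.2 have opposite signs, so the correlation flips sign: Corr(T, Y) = −Corr(Z, M) = -0.51.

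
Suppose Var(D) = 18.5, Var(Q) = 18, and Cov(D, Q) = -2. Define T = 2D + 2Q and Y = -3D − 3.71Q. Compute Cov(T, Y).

Cov(T, Y) = -217.72

By bilinearity, Cov(T, Y) = ac·Var(D) + bd·Var(Q) + (ad+bc)·Cov(D, Q), with a=2, b=2, c=-3, d=-3.71.
ac·Var(D) = 2·(-3)·18.5 = -111
bd·Var(Q) = 2·(-3.71)·18 = -133.56
(ad+bc)·Cov(D, Q) = (-13.42)·(-2) = 26.84
Cov(T, Y) = -111 + (-133.56) + 26.84 = -217.72.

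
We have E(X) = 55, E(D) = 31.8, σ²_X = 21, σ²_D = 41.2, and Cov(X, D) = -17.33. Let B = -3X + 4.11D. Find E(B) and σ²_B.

E(B) = -34.302, σ²_B = 1312.31232

E(B) = (-3)·E(X) + 4.11·E(D) = (-3)·55 + 4.11·31.8 = -34.302.
σ²_B = a²·σ²_X + b²·σ²_D + 2ab·Cov(X, D) with a = -3, b = 4.11.
= (-3)²·21 + 4.11²·41.2 + 2·(-3)·4.11·(-17.33)
= 189 + 695.95452 + 427.3578 = 1312.31232.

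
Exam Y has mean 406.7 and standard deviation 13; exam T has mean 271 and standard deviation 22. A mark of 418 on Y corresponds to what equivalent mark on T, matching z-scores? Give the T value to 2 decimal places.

T = 290.12

z = (418 − 406.7)/13 ≈ 0.8692.
T = 271 + z·22 = 271 + (418 − 406.7)·22/13 ≈ 290.12.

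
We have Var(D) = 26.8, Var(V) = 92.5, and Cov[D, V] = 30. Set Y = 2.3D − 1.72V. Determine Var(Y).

Var(Y) = 178.064

Var(Y) = a²·Var(D) + b²·Var(V) + 2ab·Cov[D, V] with a = 2.3, b = -1.72.
= 2.3²·26.8 + (-1.72)²·92.5 + 2·2.3·(-1.72)·30
= 141.772 + 273.652 + (-237.36) = 178.064.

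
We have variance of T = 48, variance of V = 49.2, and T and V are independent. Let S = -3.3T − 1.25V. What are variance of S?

variance of S = 599.595

variance of S = a²·variance of T + b²·variance of V + 2ab·Cov(T, V) with a = -3.3, b = -1.25.
Independence gives Cov(T, V) = 0.
= (-3.3)²·48 + (-1.25)²·49.2 + 2·(-3.3)·(-1.25)·0
= 522.72 + 76.875 + 0 = 599.595.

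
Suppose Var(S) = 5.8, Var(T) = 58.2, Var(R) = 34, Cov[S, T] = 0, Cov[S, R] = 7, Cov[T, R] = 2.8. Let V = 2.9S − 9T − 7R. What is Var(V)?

Var(V) = a²·Var(S) + b²·Var(T) + c²·Var(R) + 2ab·Cov[S, T] + 2ac·Cov[S, R] + 2bc·Cov[T, R], with a = 2.9, b = -9, c = -7.
= 48.778 + 4714.2 + 1666 + 0 + (-284.2) + 352.8
= 6497.578.

Var(V) = 6497.578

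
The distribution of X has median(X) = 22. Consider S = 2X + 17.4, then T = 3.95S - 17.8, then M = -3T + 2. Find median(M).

median(M) = -672.19

median(S) = 2·22 + 17.4 = 61.4.
median(T) = 3.95·61.4 + (-17.8) = 224.73.
median(M) = (-3)·224.73 + 2 = -672.19.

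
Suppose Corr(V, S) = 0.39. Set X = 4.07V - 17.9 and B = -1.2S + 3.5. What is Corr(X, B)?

Corr(X, B) = -0.39

Linear rescalings preserve |correlation|; the slopes 4.07 and -1.2 have opposite signs, so the correlation flips sign: Corr(X, B) = −Corr(V, S) = -0.39.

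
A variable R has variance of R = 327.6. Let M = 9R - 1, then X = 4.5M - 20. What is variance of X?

variance of X = 537345.9

variance of M = 9²·327.6 = 26535.6.
variance of X = 4.5²·26535.6 = 537345.9.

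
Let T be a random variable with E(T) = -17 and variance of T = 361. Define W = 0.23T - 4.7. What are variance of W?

variance of W = 19.0969

W = 0.23T - 4.7 is linear with a = 0.23, b = -4.7.
variance of W = a²·variance of T = 0.23²·361 = 19.0969 (the additive constant -4.7 does not affect variance).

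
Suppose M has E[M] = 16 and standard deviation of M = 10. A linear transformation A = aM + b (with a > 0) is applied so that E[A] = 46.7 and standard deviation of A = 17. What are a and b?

a = 1.7, b = 19.5

standard deviation of A = a·standard deviation of M (a > 0), so a = 17/10 = 1.7.
E[A] = a·E[M] + b, so b = 46.7 − 1.7·16 = 19.5.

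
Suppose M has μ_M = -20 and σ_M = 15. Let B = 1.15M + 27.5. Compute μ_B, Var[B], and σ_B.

B = 1.15M + 27.5 is linear with a = 1.15, b = 27.5.
μ_B = a·μ_M + b = 1.15·(-20) + 27.5 = 4.5.
Var[M] = 15² = 225.
Var[B] = a²·Var[M] = 1.15²·225 = 297.5625 (the additive constant 27.5 does not affect variance).
σ_B = |a|·σ_M = |1.15|·15 = 17.25.

μ_B = 4.5, Var[B] = 297.5625, σ_B = 17.25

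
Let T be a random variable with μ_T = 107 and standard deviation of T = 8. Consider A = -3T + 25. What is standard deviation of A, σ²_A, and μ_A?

standard deviation of A = 24, σ²_A = 576, μ_A = -296

A = -3T + 25 is linear with a = -3, b = 25.
standard deviation of A = |a|·standard deviation of T = |-3|·8 = 24.
σ²_T = 8² = 64.
σ²_A = a²·σ²_T = (-3)²·64 = 576 (the additive constant 25 does not affect variance).
μ_A = a·μ_T + b = (-3)·107 + 25 = -296.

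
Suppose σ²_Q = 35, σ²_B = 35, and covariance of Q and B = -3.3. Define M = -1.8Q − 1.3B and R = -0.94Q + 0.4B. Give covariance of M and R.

By bilinearity, covariance of M and R = ac·σ²_Q + bd·σ²_B + (ad+bc)·covariance of Q and B, with a=-1.8, b=-1.3, c=-0.94, d=0.4.
ac·σ²_Q = (-1.8)·(-0.94)·35 = 59.22
bd·σ²_B = (-1.3)·0.4·35 = -18.2
(ad+bc)·covariance of Q and B = (0.502)·(-3.3) = -1.6566
covariance of M and R = 59.22 + (-18.2) + (-1.6566) = 39.3634.

covariance of M and R = 39.3634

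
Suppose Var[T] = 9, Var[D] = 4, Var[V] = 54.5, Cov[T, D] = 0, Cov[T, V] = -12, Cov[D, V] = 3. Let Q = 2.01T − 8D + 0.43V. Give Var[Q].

Var[Q] = a²·Var[T] + b²·Var[D] + c²·Var[V] + 2ab·Cov[T, D] + 2ac·Cov[T, V] + 2bc·Cov[D, V], with a = 2.01, b = -8, c = 0.43.
= 36.3609 + 256 + 10.07705 + 0 + (-20.7432) + (-20.64)
= 261.05475.

Var[Q] = 261.05475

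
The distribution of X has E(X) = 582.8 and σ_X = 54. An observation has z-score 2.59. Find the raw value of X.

X = E(X) + z·σ_X = 582.8 + 2.59·54 = 722.66.

X = 722.66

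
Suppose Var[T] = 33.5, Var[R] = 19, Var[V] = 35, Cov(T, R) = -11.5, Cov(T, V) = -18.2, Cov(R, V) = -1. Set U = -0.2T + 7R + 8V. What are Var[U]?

Var[U] = a²·Var[T] + b²·Var[R] + c²·Var[V] + 2ab·Cov(T, R) + 2ac·Cov(T, V) + 2bc·Cov(R, V), with a = -0.2, b = 7, c = 8.
= 1.34 + 931 + 2240 + 32.2 + 58.24 + (-112)
= 3150.78.

Var[U] = 3150.78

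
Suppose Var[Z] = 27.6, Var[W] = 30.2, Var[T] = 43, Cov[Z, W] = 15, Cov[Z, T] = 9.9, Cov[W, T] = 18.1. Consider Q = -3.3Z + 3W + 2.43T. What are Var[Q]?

Var[Q] = a²·Var[Z] + b²·Var[W] + c²·Var[T] + 2ab·Cov[Z, W] + 2ac·Cov[Z, T] + 2bc·Cov[W, T], with a = -3.3, b = 3, c = 2.43.
= 300.564 + 271.8 + 253.9107 + (-297) + (-158.7762) + 263.898
= 634.3965.

Var[Q] = 634.3965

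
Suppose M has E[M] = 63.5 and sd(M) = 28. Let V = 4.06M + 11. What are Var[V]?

V = 4.06M + 11 is linear with a = 4.06, b = 11.
Var[M] = 28² = 784.
Var[V] = a²·Var[M] = 4.06²·784 = 12923.1424 (the additive constant 11 does not affect variance).

Var[V] = 12923.1424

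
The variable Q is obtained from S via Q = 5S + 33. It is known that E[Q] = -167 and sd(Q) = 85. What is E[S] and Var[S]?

From Q = 5S + 33: E[Q] = a·E[S] + b, so E[S] = (E[Q] − b)/a = (-167 − 33)/5 = -40.
Var[Q] = 85² = 7225.
Var[Q] = a²·Var[S], so Var[S] = 7225/5² = 289.

E[S] = -40, Var[S] = 289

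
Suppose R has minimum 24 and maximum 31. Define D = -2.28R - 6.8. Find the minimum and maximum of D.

min(D) = -77.48, max(D) = -61.52

a = -2.28 < 0, so order reverses: min(D) = a·max(R)+b = (-2.28)·31 + (-6.8) = -77.48; max(D) = a·min(R)+b = (-2.28)·24 + (-6.8) = -61.52.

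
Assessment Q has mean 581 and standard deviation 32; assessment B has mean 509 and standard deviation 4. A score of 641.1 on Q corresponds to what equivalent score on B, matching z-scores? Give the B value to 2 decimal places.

z = (641.1 − 581)/32 ≈ 1.8781.
B = 509 + z·4 = 509 + (641.1 − 581)·4/32 ≈ 516.51.

B = 516.51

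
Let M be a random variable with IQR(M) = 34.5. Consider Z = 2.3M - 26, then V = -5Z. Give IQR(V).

IQR(Z) = |2.3|·34.5 = 79.35.
IQR(V) = |-5|·79.35 = 396.75.

IQR(V) = 396.75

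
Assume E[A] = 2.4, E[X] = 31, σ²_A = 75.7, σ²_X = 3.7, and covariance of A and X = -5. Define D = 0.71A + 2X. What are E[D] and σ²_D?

E[D] = 0.71·E[A] + 2·E[X] = 0.71·2.4 + 2·31 = 63.704.
σ²_D = a²·σ²_A + b²·σ²_X + 2ab·covariance of A and X with a = 0.71, b = 2.
= 0.71²·75.7 + 2²·3.7 + 2·0.71·2·(-5)
= 38.16037 + 14.8 + (-14.2) = 38.76037.

E[D] = 63.704, σ²_D = 38.76037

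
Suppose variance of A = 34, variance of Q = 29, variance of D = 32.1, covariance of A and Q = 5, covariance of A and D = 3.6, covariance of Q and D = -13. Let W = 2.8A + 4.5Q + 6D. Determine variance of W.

variance of W = a²·variance of A + b²·variance of Q + c²·variance of D + 2ab·covariance of A and Q + 2ac·covariance of A and D + 2bc·covariance of Q and D, with a = 2.8, b = 4.5, c = 6.
= 266.56 + 587.25 + 1155.6 + 126 + 120.96 + (-702)
= 1554.37.

variance of W = 1554.37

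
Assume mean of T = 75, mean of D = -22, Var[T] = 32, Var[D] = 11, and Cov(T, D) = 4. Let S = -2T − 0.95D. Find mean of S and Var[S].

mean of S = (-2)·mean of T + (-0.95)·mean of D = (-2)·75 + (-0.95)·(-22) = -129.1.
Var[S] = a²·Var[T] + b²·Var[D] + 2ab·Cov(T, D) with a = -2, b = -0.95.
= (-2)²·32 + (-0.95)²·11 + 2·(-2)·(-0.95)·4
= 128 + 9.9275 + 15.2 = 153.1275.

mean of S = -129.1, Var[S] = 153.1275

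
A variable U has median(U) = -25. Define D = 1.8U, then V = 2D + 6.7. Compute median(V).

median(D) = 1.8·(-25) = -45.
median(V) = 2·(-45) + 6.7 = -83.3.

median(V) = -83.3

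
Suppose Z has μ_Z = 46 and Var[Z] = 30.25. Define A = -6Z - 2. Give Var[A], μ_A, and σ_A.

Var[A] = 1089, μ_A = -278, σ_A = 33

A = -6Z - 2 is linear with a = -6, b = -2.
Var[A] = a²·Var[Z] = (-6)²·30.25 = 1089 (the additive constant -2 does not affect variance).
μ_A = a·μ_Z + b = (-6)·46 + (-2) = -278.
σ_Z = √30.25 = 5.5.
σ_A = |a|·σ_Z = |-6|·5.5 = 33.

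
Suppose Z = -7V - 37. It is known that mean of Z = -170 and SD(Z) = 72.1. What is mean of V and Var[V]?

From Z = -7V - 37: mean of Z = a·mean of V + b, so mean of V = (mean of Z − b)/a = (-170 − (-37))/(-7) = 19.
Var[Z] = 72.1² = 5198.41.
Var[Z] = a²·Var[V], so Var[V] = 5198.41/(-7)² = 106.09.

mean of V = 19, Var[V] = 106.09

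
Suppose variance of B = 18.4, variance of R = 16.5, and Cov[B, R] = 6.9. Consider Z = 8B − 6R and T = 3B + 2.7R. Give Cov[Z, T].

Cov[Z, T] = 199.14

By bilinearity, Cov[Z, T] = ac·variance of B + bd·variance of R + (ad+bc)·Cov[B, R], with a=8, b=-6, c=3, d=2.7.
ac·variance of B = 8·3·18.4 = 441.6
bd·variance of R = (-6)·2.7·16.5 = -267.3
(ad+bc)·Cov[B, R] = (3.6)·6.9 = 24.84
Cov[Z, T] = 441.6 + (-267.3) + 24.84 = 199.14.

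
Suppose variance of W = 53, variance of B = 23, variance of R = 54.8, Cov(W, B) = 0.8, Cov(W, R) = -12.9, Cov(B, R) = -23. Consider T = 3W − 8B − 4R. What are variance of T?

variance of T = 1625

variance of T = a²·variance of W + b²·variance of B + c²·variance of R + 2ab·Cov(W, B) + 2ac·Cov(W, R) + 2bc·Cov(B, R), with a = 3, b = -8, c = -4.
= 477 + 1472 + 876.8 + (-38.4) + 309.6 + (-1472)
= 1625.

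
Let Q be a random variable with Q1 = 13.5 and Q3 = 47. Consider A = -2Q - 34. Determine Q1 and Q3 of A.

a = -2 < 0 reverses order: Q1(A) comes from Q3(Q), Q3(A) from Q1(Q).
Q1(A) = (-2)·47 + (-34) = -128; Q3(A) = (-2)·13.5 + (-34) = -61.

Q1(A) = -128, Q3(A) = -61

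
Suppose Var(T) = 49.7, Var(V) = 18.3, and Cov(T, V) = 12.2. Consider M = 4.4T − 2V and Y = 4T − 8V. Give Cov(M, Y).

Cov(M, Y) = 640.48

By bilinearity, Cov(M, Y) = ac·Var(T) + bd·Var(V) + (ad+bc)·Cov(T, V), with a=4.4, b=-2, c=4, d=-8.
ac·Var(T) = 4.4·4·49.7 = 874.72
bd·Var(V) = (-2)·(-8)·18.3 = 292.8
(ad+bc)·Cov(T, V) = (-43.2)·12.2 = -527.04
Cov(M, Y) = 874.72 + 292.8 + (-527.04) = 640.48.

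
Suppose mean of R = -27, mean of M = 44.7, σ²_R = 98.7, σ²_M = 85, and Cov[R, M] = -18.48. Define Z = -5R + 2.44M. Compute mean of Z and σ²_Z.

mean of Z = 244.068, σ²_Z = 3424.468

mean of Z = (-5)·mean of R + 2.44·mean of M = (-5)·(-27) + 2.44·44.7 = 244.068.
σ²_Z = a²·σ²_R + b²·σ²_M + 2ab·Cov[R, M] with a = -5, b = 2.44.
= (-5)²·98.7 + 2.44²·85 + 2·(-5)·2.44·(-18.48)
= 2467.5 + 506.056 + 450.912 = 3424.468.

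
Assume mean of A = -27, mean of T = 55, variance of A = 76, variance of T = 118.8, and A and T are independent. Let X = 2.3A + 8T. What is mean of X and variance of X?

mean of X = 2.3·mean of A + 8·mean of T = 2.3·(-27) + 8·55 = 377.9.
variance of X = a²·variance of A + b²·variance of T + 2ab·Cov[A, T] with a = 2.3, b = 8.
Independence gives Cov[A, T] = 0.
= 2.3²·76 + 8²·118.8 + 2·2.3·8·0
= 402.04 + 7603.2 + 0 = 8005.24.

mean of X = 377.9, variance of X = 8005.24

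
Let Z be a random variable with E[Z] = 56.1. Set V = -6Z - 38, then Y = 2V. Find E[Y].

E[V] = (-6)·56.1 + (-38) = -374.6.
E[Y] = 2·(-374.6) = -749.2.

E[Y] = -749.2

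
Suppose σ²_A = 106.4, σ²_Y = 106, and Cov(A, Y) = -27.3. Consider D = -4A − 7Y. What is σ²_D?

σ²_D = 5367.6

σ²_D = a²·σ²_A + b²·σ²_Y + 2ab·Cov(A, Y) with a = -4, b = -7.
= (-4)²·106.4 + (-7)²·106 + 2·(-4)·(-7)·(-27.3)
= 1702.4 + 5194 + (-1528.8) = 5367.6.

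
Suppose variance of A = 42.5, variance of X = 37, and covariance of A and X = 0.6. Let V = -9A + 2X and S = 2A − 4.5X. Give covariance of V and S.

By bilinearity, covariance of V and S = ac·variance of A + bd·variance of X + (ad+bc)·covariance of A and X, with a=-9, b=2, c=2, d=-4.5.
ac·variance of A = (-9)·2·42.5 = -765
bd·variance of X = 2·(-4.5)·37 = -333
(ad+bc)·covariance of A and X = (44.5)·0.6 = 26.7
covariance of V and S = -765 + (-333) + 26.7 = -1071.3.

covariance of V and S = -1071.3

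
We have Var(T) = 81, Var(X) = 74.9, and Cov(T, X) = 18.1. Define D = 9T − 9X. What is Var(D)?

Var(D) = 9695.7

Var(D) = a²·Var(T) + b²·Var(X) + 2ab·Cov(T, X) with a = 9, b = -9.
= 9²·81 + (-9)²·74.9 + 2·9·(-9)·18.1
= 6561 + 6066.9 + (-2932.2) = 9695.7.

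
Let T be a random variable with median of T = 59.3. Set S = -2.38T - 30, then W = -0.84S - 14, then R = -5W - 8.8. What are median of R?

median of S = (-2.38)·59.3 + (-30) = -171.134.
median of W = (-0.84)·(-171.134) + (-14) = 129.75256.
median of R = (-5)·129.75256 + (-8.8) = -657.5628.

median of R = -657.5628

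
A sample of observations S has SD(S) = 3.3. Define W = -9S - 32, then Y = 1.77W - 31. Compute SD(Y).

SD(W) = |-9|·3.3 = 29.7.
SD(Y) = |1.77|·29.7 = 52.569.

SD(Y) = 52.569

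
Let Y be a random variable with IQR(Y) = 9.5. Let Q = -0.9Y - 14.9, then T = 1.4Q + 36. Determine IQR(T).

IQR(T) = 11.97

IQR(Q) = |-0.9|·9.5 = 8.55.
IQR(T) = |1.4|·8.55 = 11.97.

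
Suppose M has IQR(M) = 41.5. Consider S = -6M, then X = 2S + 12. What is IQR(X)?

IQR(S) = |-6|·41.5 = 249.
IQR(X) = |2|·249 = 498.

IQR(X) = 498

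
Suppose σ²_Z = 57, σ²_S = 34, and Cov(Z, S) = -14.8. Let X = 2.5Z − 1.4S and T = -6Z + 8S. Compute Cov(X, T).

By bilinearity, Cov(X, T) = ac·σ²_Z + bd·σ²_S + (ad+bc)·Cov(Z, S), with a=2.5, b=-1.4, c=-6, d=8.
ac·σ²_Z = 2.5·(-6)·57 = -855
bd·σ²_S = (-1.4)·8·34 = -380.8
(ad+bc)·Cov(Z, S) = (28.4)·(-14.8) = -420.32
Cov(X, T) = -855 + (-380.8) + (-420.32) = -1656.12.

Cov(X, T) = -1656.12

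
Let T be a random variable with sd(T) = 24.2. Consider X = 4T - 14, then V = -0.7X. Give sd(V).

sd(V) = 67.76

sd(X) = |4|·24.2 = 96.8.
sd(V) = |-0.7|·96.8 = 67.76.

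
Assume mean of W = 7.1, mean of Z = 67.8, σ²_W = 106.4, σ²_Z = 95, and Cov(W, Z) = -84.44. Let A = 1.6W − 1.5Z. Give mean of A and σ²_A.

mean of A = -90.34, σ²_A = 891.446

mean of A = 1.6·mean of W + (-1.5)·mean of Z = 1.6·7.1 + (-1.5)·67.8 = -90.34.
σ²_A = a²·σ²_W + b²·σ²_Z + 2ab·Cov(W, Z) with a = 1.6, b = -1.5.
= 1.6²·106.4 + (-1.5)²·95 + 2·1.6·(-1.5)·(-84.44)
= 272.384 + 213.75 + 405.312 = 891.446.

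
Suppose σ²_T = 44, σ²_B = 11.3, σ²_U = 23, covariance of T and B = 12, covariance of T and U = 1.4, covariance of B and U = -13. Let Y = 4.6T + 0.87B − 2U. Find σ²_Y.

σ²_Y = a²·σ²_T + b²·σ²_B + c²·σ²_U + 2ab·covariance of T and B + 2ac·covariance of T and U + 2bc·covariance of B and U, with a = 4.6, b = 0.87, c = -2.
= 931.04 + 8.55297 + 92 + 96.048 + (-25.76) + 45.24
= 1147.12097.

σ²_Y = 1147.12097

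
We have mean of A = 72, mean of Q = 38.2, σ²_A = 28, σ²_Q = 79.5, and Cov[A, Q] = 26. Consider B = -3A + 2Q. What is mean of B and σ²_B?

mean of B = -139.6, σ²_B = 258

mean of B = (-3)·mean of A + 2·mean of Q = (-3)·72 + 2·38.2 = -139.6.
σ²_B = a²·σ²_A + b²·σ²_Q + 2ab·Cov[A, Q] with a = -3, b = 2.
= (-3)²·28 + 2²·79.5 + 2·(-3)·2·26
= 252 + 318 + (-312) = 258.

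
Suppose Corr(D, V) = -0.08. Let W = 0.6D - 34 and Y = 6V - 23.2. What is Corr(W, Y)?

Linear rescalings preserve correlation up to sign; here the slopes 0.6 and 6 have the same sign, so Corr(W, Y) = Corr(D, V) = -0.08.

Corr(W, Y) = -0.08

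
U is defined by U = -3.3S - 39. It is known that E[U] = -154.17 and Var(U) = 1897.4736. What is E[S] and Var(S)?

E[S] = 34.9, Var(S) = 174.24

From U = -3.3S - 39: E[U] = a·E[S] + b, so E[S] = (E[U] − b)/a = (-154.17 − (-39))/(-3.3) = 34.9.
Var(U) = a²·Var(S), so Var(S) = 1897.4736/(-3.3)² = 174.24.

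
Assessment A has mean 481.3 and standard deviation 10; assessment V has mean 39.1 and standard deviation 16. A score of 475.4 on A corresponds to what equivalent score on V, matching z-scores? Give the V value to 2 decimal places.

z = (475.4 − 481.3)/10 = -0.59.
V = 39.1 + z·16 = 39.1 + (475.4 − 481.3)·16/10 = 29.66.

V = 29.66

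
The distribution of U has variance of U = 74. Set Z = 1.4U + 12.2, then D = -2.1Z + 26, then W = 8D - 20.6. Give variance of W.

variance of W = 40936.0896

variance of Z = 1.4²·74 = 145.04.
variance of D = (-2.1)²·145.04 = 639.6264.
variance of W = 8²·639.6264 = 40936.0896.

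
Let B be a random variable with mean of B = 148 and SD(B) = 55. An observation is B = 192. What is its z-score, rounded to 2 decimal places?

z = 0.80

z = (B − mean of B) / SD(B) = (192 − 148) / 55 = 0.80.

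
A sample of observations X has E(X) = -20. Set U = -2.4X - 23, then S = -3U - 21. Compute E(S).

E(S) = -96

E(U) = (-2.4)·(-20) + (-23) = 25.
E(S) = (-3)·25 + (-21) = -96.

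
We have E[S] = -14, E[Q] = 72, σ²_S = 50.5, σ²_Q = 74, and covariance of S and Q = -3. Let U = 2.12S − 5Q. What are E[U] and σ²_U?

E[U] = 2.12·E[S] + (-5)·E[Q] = 2.12·(-14) + (-5)·72 = -389.68.
σ²_U = a²·σ²_S + b²·σ²_Q + 2ab·covariance of S and Q with a = 2.12, b = -5.
= 2.12²·50.5 + (-5)²·74 + 2·2.12·(-5)·(-3)
= 226.9672 + 1850 + 63.6 = 2140.5672.

E[U] = -389.68, σ²_U = 2140.5672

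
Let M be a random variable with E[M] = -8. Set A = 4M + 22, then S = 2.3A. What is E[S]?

E[S] = -23

E[A] = 4·(-8) + 22 = -10.
E[S] = 2.3·(-10) = -23.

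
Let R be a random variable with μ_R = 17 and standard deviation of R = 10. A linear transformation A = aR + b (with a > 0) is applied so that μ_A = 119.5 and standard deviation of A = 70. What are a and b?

standard deviation of A = a·standard deviation of R (a > 0), so a = 70/10 = 7.
μ_A = a·μ_R + b, so b = 119.5 − 7·17 = 0.5.

a = 7, b = 0.5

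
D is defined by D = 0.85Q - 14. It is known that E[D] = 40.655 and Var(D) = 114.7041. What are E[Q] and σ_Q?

E[Q] = 64.3, σ_Q = 12.6

From D = 0.85Q - 14: E[D] = a·E[Q] + b, so E[Q] = (E[D] − b)/a = (40.655 − (-14))/0.85 = 64.3.
σ_D = √114.7041 = 10.71.
σ_D = |a|·σ_Q, so σ_Q = 10.71/|0.85| = 12.6.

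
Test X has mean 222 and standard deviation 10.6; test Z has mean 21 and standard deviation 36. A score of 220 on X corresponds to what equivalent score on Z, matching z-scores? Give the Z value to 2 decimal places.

z = (220 − 222)/10.6 ≈ -0.1887.
Z = 21 + z·36 = 21 + (220 − 222)·36/10.6 ≈ 14.21.

Z = 14.21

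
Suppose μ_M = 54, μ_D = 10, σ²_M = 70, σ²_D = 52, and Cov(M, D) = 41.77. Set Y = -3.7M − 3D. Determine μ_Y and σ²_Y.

μ_Y = -229.8, σ²_Y = 2353.594

μ_Y = (-3.7)·μ_M + (-3)·μ_D = (-3.7)·54 + (-3)·10 = -229.8.
σ²_Y = a²·σ²_M + b²·σ²_D + 2ab·Cov(M, D) with a = -3.7, b = -3.
= (-3.7)²·70 + (-3)²·52 + 2·(-3.7)·(-3)·41.77
= 958.3 + 468 + 927.294 = 2353.594.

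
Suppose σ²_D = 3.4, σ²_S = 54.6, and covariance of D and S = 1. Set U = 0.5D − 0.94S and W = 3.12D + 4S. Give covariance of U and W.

By bilinearity, covariance of U and W = ac·σ²_D + bd·σ²_S + (ad+bc)·covariance of D and S, with a=0.5, b=-0.94, c=3.12, d=4.
ac·σ²_D = 0.5·3.12·3.4 = 5.304
bd·σ²_S = (-0.94)·4·54.6 = -205.296
(ad+bc)·covariance of D and S = (-0.9328)·1 = -0.9328
covariance of U and W = 5.304 + (-205.296) + (-0.9328) = -200.9248.

covariance of U and W = -200.9248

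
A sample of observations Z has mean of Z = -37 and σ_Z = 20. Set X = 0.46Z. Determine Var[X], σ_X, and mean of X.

Var[X] = 84.64, σ_X = 9.2, mean of X = -17.02

X = 0.46Z is linear with a = 0.46, b = 0.
Var[Z] = 20² = 400.
Var[X] = a²·Var[Z] = 0.46²·400 = 84.64.
σ_X = |a|·σ_Z = |0.46|·20 = 9.2.
mean of X = a·mean of Z + b = 0.46·(-37) = -17.02.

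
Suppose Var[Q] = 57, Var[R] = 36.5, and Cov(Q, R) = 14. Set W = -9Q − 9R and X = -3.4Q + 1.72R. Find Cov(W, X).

Cov(W, X) = 1390.86

By bilinearity, Cov(W, X) = ac·Var[Q] + bd·Var[R] + (ad+bc)·Cov(Q, R), with a=-9, b=-9, c=-3.4, d=1.72.
ac·Var[Q] = (-9)·(-3.4)·57 = 1744.2
bd·Var[R] = (-9)·1.72·36.5 = -565.02
(ad+bc)·Cov(Q, R) = (15.12)·14 = 211.68
Cov(W, X) = 1744.2 + (-565.02) + 211.68 = 1390.86.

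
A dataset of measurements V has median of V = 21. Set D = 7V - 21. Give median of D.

A linear map preserves order up to sign, so median of D = a·median of V + b = 7·21 + (-21) = 126.

median of D = 126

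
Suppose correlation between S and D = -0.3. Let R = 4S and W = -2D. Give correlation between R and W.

Linear rescalings preserve |correlation|; the slopes 4 and -2 have opposite signs, so the correlation flips sign: correlation between R and W = −correlation between S and D = 0.3.

correlation between R and W = 0.3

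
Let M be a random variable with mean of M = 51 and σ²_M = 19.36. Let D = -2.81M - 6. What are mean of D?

D = -2.81M - 6 is linear with a = -2.81, b = -6.
mean of D = a·mean of M + b = (-2.81)·51 + (-6) = -149.31.

mean of D = -149.31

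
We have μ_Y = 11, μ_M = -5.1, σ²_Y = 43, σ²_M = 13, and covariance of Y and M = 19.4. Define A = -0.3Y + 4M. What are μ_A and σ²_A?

μ_A = -23.7, σ²_A = 165.31

μ_A = (-0.3)·μ_Y + 4·μ_M = (-0.3)·11 + 4·(-5.1) = -23.7.
σ²_A = a²·σ²_Y + b²·σ²_M + 2ab·covariance of Y and M with a = -0.3, b = 4.
= (-0.3)²·43 + 4²·13 + 2·(-0.3)·4·19.4
= 3.87 + 208 + (-46.56) = 165.31.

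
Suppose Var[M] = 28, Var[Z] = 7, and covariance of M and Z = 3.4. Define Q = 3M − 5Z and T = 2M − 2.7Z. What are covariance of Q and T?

covariance of Q and T = 200.96

By bilinearity, covariance of Q and T = ac·Var[M] + bd·Var[Z] + (ad+bc)·covariance of M and Z, with a=3, b=-5, c=2, d=-2.7.
ac·Var[M] = 3·2·28 = 168
bd·Var[Z] = (-5)·(-2.7)·7 = 94.5
(ad+bc)·covariance of M and Z = (-18.1)·3.4 = -61.54
covariance of Q and T = 168 + 94.5 + (-61.54) = 200.96.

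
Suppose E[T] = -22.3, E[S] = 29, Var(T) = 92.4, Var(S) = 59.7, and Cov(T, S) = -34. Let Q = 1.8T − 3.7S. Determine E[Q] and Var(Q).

E[Q] = 1.8·E[T] + (-3.7)·E[S] = 1.8·(-22.3) + (-3.7)·29 = -147.44.
Var(Q) = a²·Var(T) + b²·Var(S) + 2ab·Cov(T, S) with a = 1.8, b = -3.7.
= 1.8²·92.4 + (-3.7)²·59.7 + 2·1.8·(-3.7)·(-34)
= 299.376 + 817.293 + 452.88 = 1569.549.

E[Q] = -147.44, Var(Q) = 1569.549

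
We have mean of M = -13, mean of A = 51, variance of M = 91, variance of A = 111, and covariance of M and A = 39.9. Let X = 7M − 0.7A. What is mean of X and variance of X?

mean of X = 7·mean of M + (-0.7)·mean of A = 7·(-13) + (-0.7)·51 = -126.7.
variance of X = a²·variance of M + b²·variance of A + 2ab·covariance of M and A with a = 7, b = -0.7.
= 7²·91 + (-0.7)²·111 + 2·7·(-0.7)·39.9
= 4459 + 54.39 + (-391.02) = 4122.37.

mean of X = -126.7, variance of X = 4122.37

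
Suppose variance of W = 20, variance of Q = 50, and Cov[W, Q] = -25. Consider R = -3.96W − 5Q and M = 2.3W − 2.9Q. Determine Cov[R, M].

Cov[R, M] = 543.24

By bilinearity, Cov[R, M] = ac·variance of W + bd·variance of Q + (ad+bc)·Cov[W, Q], with a=-3.96, b=-5, c=2.3, d=-2.9.
ac·variance of W = (-3.96)·2.3·20 = -182.16
bd·variance of Q = (-5)·(-2.9)·50 = 725
(ad+bc)·Cov[W, Q] = (-0.016)·(-25) = 0.4
Cov[R, M] = -182.16 + 725 + 0.4 = 543.24.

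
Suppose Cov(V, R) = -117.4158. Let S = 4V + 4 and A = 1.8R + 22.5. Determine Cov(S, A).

Cov(S, A) = -845.39376

Cov(S, A) = a·c·Cov(V, R) = 4·1.8·(-117.4158) = -845.39376. Additive constants drop out.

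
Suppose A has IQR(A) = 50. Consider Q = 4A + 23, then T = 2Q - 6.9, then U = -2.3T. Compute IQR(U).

IQR(Q) = |4|·50 = 200.
IQR(T) = |2|·200 = 400.
IQR(U) = |-2.3|·400 = 920.

IQR(U) = 920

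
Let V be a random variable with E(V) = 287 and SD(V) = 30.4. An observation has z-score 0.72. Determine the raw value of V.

V = E(V) + z·SD(V) = 287 + 0.72·30.4 = 308.888.

V = 308.888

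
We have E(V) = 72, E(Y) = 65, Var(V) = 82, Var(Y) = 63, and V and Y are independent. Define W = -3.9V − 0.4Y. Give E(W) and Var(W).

E(W) = -306.8, Var(W) = 1257.3

E(W) = (-3.9)·E(V) + (-0.4)·E(Y) = (-3.9)·72 + (-0.4)·65 = -306.8.
Var(W) = a²·Var(V) + b²·Var(Y) + 2ab·covariance of V and Y with a = -3.9, b = -0.4.
Independence gives covariance of V and Y = 0.
= (-3.9)²·82 + (-0.4)²·63 + 2·(-3.9)·(-0.4)·0
= 1247.22 + 10.08 + 0 = 1257.3.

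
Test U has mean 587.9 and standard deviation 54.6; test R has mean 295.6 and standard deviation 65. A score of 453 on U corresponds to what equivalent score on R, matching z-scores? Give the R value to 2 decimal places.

z = (453 − 587.9)/54.6 ≈ -2.4707.
R = 295.6 + z·65 = 295.6 + (453 − 587.9)·65/54.6 ≈ 135.00.

R = 135.00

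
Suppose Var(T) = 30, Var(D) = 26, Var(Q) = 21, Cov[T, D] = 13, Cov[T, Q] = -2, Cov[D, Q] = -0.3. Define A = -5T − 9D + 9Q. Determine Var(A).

Var(A) = 5955.6

Var(A) = a²·Var(T) + b²·Var(D) + c²·Var(Q) + 2ab·Cov[T, D] + 2ac·Cov[T, Q] + 2bc·Cov[D, Q], with a = -5, b = -9, c = 9.
= 750 + 2106 + 1701 + 1170 + 180 + 48.6
= 5955.6.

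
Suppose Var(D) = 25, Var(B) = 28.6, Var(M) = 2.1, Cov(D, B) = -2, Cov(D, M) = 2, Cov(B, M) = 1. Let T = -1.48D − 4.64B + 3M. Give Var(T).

Var(T) = 616.33776

Var(T) = a²·Var(D) + b²·Var(B) + c²·Var(M) + 2ab·Cov(D, B) + 2ac·Cov(D, M) + 2bc·Cov(B, M), with a = -1.48, b = -4.64, c = 3.
= 54.76 + 615.74656 + 18.9 + (-27.4688) + (-17.76) + (-27.84)
= 616.33776.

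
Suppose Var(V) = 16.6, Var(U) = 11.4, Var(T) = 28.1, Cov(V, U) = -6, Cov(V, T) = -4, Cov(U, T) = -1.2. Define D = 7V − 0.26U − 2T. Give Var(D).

Var(D) = a²·Var(V) + b²·Var(U) + c²·Var(T) + 2ab·Cov(V, U) + 2ac·Cov(V, T) + 2bc·Cov(U, T), with a = 7, b = -0.26, c = -2.
= 813.4 + 0.77064 + 112.4 + 21.84 + 112 + (-1.248)
= 1059.16264.

Var(D) = 1059.16264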